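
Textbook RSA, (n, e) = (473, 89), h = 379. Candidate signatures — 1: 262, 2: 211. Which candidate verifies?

1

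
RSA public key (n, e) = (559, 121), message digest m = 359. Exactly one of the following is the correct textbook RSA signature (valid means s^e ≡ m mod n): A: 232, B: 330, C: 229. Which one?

C

Candidate A: 232^121 mod 559 = 401
Candidate B: 330^121 mod 559 = 200
Candidate C: 229^121 mod 559 = 359
  → matches m = 359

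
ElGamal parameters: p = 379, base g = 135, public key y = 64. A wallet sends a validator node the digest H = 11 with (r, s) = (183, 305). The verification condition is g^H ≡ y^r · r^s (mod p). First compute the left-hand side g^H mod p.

242

135^11 mod 379 = 242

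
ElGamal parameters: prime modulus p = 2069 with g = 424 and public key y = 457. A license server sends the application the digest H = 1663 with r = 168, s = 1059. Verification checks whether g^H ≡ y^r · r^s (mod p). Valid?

yes

Left side g^H mod p:
424^2 = 179776 ≡ 1842
424^4 ≡ 1842^2 = 3392964 ≡ 1873
424^8 ≡ 1873^2 = 3508129 ≡ 1174
424^16 ≡ 1174^2 = 1378276 ≡ 322
424^32 ≡ 322^2 = 103684 ≡ 234
424^64 ≡ 234^2 = 54756 ≡ 962
424^128 ≡ 962^2 = 925444 ≡ 601
424^256 ≡ 601^2 = 361201 ≡ 1195
424^512 ≡ 1195^2 = 1428025 ≡ 415
424^1024 ≡ 415^2 = 172225 ≡ 498
1663 = 1024 + 512 + 64 + 32 + 16 + 8 + 4 + 2 + 1, so 424^1663 ≡ 498·415·962·234·322·1174·1873·1842·424 ≡ 1499 (mod 2069)
Right side y^r · r^s mod p:
457^2 = 208849 ≡ 1949
457^4 ≡ 1949^2 = 3798601 ≡ 1986
457^8 ≡ 1986^2 = 3944196 ≡ 682
457^16 ≡ 682^2 = 465124 ≡ 1668
457^32 ≡ 1668^2 = 2782224 ≡ 1488
457^64 ≡ 1488^2 = 2214144 ≡ 314
457^128 ≡ 314^2 = 98596 ≡ 1353
168 = 128 + 32 + 8, so 457^168 ≡ 1353·1488·682 ≡ 1785 (mod 2069)
168^2 = 28224 ≡ 1327
168^4 ≡ 1327^2 = 1760929 ≡ 210
168^8 ≡ 210^2 = 44100 ≡ 651
168^16 ≡ 651^2 = 423801 ≡ 1725
168^32 ≡ 1725^2 = 2975625 ≡ 403
168^64 ≡ 403^2 = 162409 ≡ 1027
168^128 ≡ 1027^2 = 1054729 ≡ 1608
168^256 ≡ 1608^2 = 2585664 ≡ 1483
168^512 ≡ 1483^2 = 2199289 ≡ 2011
168^1024 ≡ 2011^2 = 4044121 ≡ 1295
1059 = 1024 + 32 + 2 + 1, so 168^1059 ≡ 1295·403·1327·168 ≡ 104 (mod 2069)
1785·104 = 185640 ≡ 1499 (mod 2069)
1499 ≡ 1499 (mod 2069), so the signature is genuine.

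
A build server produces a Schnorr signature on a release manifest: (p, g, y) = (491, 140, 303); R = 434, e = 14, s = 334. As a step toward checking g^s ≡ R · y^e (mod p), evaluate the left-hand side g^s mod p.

277

140^2 = 19600 ≡ 451
140^4 ≡ 451^2 = 203401 ≡ 127
140^8 ≡ 127^2 = 16129 ≡ 417
140^16 ≡ 417^2 = 173889 ≡ 75
140^32 ≡ 75^2 = 5625 ≡ 224
140^64 ≡ 224^2 = 50176 ≡ 94
140^128 ≡ 94^2 = 8836 ≡ 489
140^256 ≡ 489^2 = 239121 ≡ 4
334 = 256 + 64 + 8 + 4 + 2, so 140^334 ≡ 4·94·417·127·451 ≡ 277 (mod 491)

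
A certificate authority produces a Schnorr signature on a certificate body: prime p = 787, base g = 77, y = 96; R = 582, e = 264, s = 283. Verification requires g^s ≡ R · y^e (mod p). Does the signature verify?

verifies

g^s mod p:
Squares mod 787: 77^1≡77, 77^2≡420, 77^4≡112, 77^8≡739, 77^16≡730, 77^32≡101, 77^64≡757, 77^128≡113, 77^256≡177
283 = 256 + 16 + 8 + 2 + 1, so 77^283 ≡ 177·730·739·420·77 ≡ 603 (mod 787)
R · y^e mod p:
Squares mod 787: 96^1≡96, 96^2≡559, 96^4≡42, 96^8≡190, 96^16≡685, 96^32≡173, 96^64≡23, 96^128≡529, 96^256≡456
264 = 256 + 8, so 96^264 ≡ 456·190 ≡ 70 (mod 787)
582·70 = 40740 ≡ 603 (mod 787)
603 ≡ 603 (mod 787); signature holds.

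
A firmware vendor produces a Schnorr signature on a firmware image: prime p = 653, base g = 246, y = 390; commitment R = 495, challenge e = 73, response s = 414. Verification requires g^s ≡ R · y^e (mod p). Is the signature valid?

g^s mod p:
246^2 = 60516 ≡ 440
246^4 ≡ 440^2 = 193600 ≡ 312
246^8 ≡ 312^2 = 97344 ≡ 47
246^16 ≡ 47^2 = 2209 ≡ 250
246^32 ≡ 250^2 = 62500 ≡ 465
246^64 ≡ 465^2 = 216225 ≡ 82
246^128 ≡ 82^2 = 6724 ≡ 194
246^256 ≡ 194^2 = 37636 ≡ 415
414 = 256 + 128 + 16 + 8 + 4 + 2, so 246^414 ≡ 415·194·250·47·312·440 ≡ 328 (mod 653)
R · y^e mod p:
390^2 = 152100 ≡ 604
390^4 ≡ 604^2 = 364816 ≡ 442
390^8 ≡ 442^2 = 195364 ≡ 117
390^16 ≡ 117^2 = 13689 ≡ 629
390^32 ≡ 629^2 = 395641 ≡ 576
390^64 ≡ 576^2 = 331776 ≡ 52
73 = 64 + 8 + 1, so 390^73 ≡ 52·117·390 ≡ 411 (mod 653)
495·411 = 203445 ≡ 362 (mod 653)
328 ≠ 362; the check fails.

invalid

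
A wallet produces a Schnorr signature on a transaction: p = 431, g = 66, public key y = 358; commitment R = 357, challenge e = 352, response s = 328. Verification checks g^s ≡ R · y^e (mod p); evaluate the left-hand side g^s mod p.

66^328 mod 431 = 75

75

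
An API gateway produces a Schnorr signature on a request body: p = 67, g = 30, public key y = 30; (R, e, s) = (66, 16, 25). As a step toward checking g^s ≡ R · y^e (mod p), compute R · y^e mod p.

30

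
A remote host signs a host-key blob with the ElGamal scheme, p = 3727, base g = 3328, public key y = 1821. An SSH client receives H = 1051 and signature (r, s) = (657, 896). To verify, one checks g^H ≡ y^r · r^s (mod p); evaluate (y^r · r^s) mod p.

1821^2 = 3316041 ≡ 2738
1821^4 ≡ 2738^2 = 7496644 ≡ 1647
1821^8 ≡ 1647^2 = 2712609 ≡ 3080
1821^16 ≡ 3080^2 = 9486400 ≡ 1185
1821^32 ≡ 1185^2 = 1404225 ≡ 2873
1821^64 ≡ 2873^2 = 8254129 ≡ 2551
1821^128 ≡ 2551^2 = 6507601 ≡ 259
1821^256 ≡ 259^2 = 67081 ≡ 3722
1821^512 ≡ 3722^2 = 13853284 ≡ 25
657 = 512 + 128 + 16 + 1, so 1821^657 ≡ 25·259·1185·1821 ≡ 2268 (mod 3727)
657^2 = 431649 ≡ 3044
657^4 ≡ 3044^2 = 9265936 ≡ 614
657^8 ≡ 614^2 = 376996 ≡ 569
657^16 ≡ 569^2 = 323761 ≡ 3239
657^32 ≡ 3239^2 = 10491121 ≡ 3343
657^64 ≡ 3343^2 = 11175649 ≡ 2103
657^128 ≡ 2103^2 = 4422609 ≡ 2387
657^256 ≡ 2387^2 = 5697769 ≡ 2913
657^512 ≡ 2913^2 = 8485569 ≡ 2917
896 = 512 + 256 + 128, so 657^896 ≡ 2917·2913·2387 ≡ 3293 (mod 3727)
y^r · r^s ≡ 2268·3293 = 7468524 ≡ 3343 (mod 3727)

3343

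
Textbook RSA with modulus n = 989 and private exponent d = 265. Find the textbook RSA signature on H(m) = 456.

847

(H(m))^2 ≡ 456^2 = 207936 ≡ 246
(H(m))^4 ≡ 246^2 = 60516 ≡ 187
(H(m))^8 ≡ 187^2 = 34969 ≡ 354
(H(m))^16 ≡ 354^2 = 125316 ≡ 702
(H(m))^32 ≡ 702^2 = 492804 ≡ 282
(H(m))^64 ≡ 282^2 = 79524 ≡ 404
(H(m))^128 ≡ 404^2 = 163216 ≡ 31
(H(m))^256 ≡ 31^2 = 961
265 = 256 + 8 + 1, so (H(m))^265 ≡ 961·354·456 ≡ 847 (mod 989)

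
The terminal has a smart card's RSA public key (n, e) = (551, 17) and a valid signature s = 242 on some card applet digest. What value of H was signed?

s^2 ≡ 242^2 = 58564 ≡ 158
s^4 ≡ 158^2 = 24964 ≡ 169
s^8 ≡ 169^2 = 28561 ≡ 460
s^16 ≡ 460^2 = 211600 ≡ 16
17 = 16 + 1, so s^17 ≡ 16·242 ≡ 15 (mod 551)

15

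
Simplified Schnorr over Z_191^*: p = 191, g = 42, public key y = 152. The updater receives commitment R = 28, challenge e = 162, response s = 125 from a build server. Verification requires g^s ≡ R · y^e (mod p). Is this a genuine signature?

g^s mod p:
Squares mod 191: 42^1≡42, 42^2≡45, 42^4≡115, 42^8≡46, 42^16≡15, 42^32≡34, 42^64≡10
125 = 64 + 32 + 16 + 8 + 4 + 1, so 42^125 ≡ 10·34·15·46·115·42 ≡ 186 (mod 191)
R · y^e mod p:
Squares mod 191: 152^1≡152, 152^2≡184, 152^4≡49, 152^8≡109, 152^16≡39, 152^32≡184, 152^64≡49, 152^128≡109
162 = 128 + 32 + 2, so 152^162 ≡ 109·184·184 ≡ 184 (mod 191)
28·184 = 5152 ≡ 186 (mod 191)
186 ≡ 186 (mod 191); signature holds.

genuine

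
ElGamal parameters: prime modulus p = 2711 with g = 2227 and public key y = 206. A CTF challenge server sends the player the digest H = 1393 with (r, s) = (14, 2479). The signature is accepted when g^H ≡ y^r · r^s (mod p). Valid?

yes

Left side g^H mod p:
Squares mod 2711: 2227^1≡2227, 2227^2≡1110, 2227^4≡1306, 2227^8≡417, 2227^16≡385, 2227^32≡1831, 2227^64≡1765, 2227^128≡286, 2227^256≡466, 2227^512≡276, 2227^1024≡268
1393 = 1024 + 256 + 64 + 32 + 16 + 1, so 2227^1393 ≡ 268·466·1765·1831·385·2227 ≡ 1796 (mod 2711)
Right side y^r · r^s mod p:
Squares mod 2711: 206^1≡206, 206^2≡1771, 206^4≡2525, 206^8≡2064
14 = 8 + 4 + 2, so 206^14 ≡ 2064·2525·1771 ≡ 417 (mod 2711)
Squares mod 2711: 14^1≡14, 14^2≡196, 14^4≡462, 14^8≡1986, 14^16≡2402, 14^32≡596, 14^64≡75, 14^128≡203, 14^256≡544, 14^512≡437, 14^1024≡1199, 14^2048≡771
2479 = 2048 + 256 + 128 + 32 + 8 + 4 + 2 + 1, so 14^2479 ≡ 771·544·203·596·1986·462·196·14 ≡ 1051 (mod 2711)
417·1051 = 438267 ≡ 1796 (mod 2711)
1796 ≡ 1796 (mod 2711), so the signature is genuine.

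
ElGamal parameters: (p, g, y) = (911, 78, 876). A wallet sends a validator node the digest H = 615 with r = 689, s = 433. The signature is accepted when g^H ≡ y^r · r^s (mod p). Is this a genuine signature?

forged

Left side g^H mod p:
78^2 = 6084 ≡ 618
78^4 ≡ 618^2 = 381924 ≡ 215
78^8 ≡ 215^2 = 46225 ≡ 675
78^16 ≡ 675^2 = 455625 ≡ 125
78^32 ≡ 125^2 = 15625 ≡ 138
78^64 ≡ 138^2 = 19044 ≡ 824
78^128 ≡ 824^2 = 678976 ≡ 281
78^256 ≡ 281^2 = 78961 ≡ 615
78^512 ≡ 615^2 = 378225 ≡ 160
615 = 512 + 64 + 32 + 4 + 2 + 1, so 78^615 ≡ 160·824·138·215·618·78 ≡ 516 (mod 911)
Right side y^r · r^s mod p:
876^2 = 767376 ≡ 314
876^4 ≡ 314^2 = 98596 ≡ 208
876^8 ≡ 208^2 = 43264 ≡ 447
876^16 ≡ 447^2 = 199809 ≡ 300
876^32 ≡ 300^2 = 90000 ≡ 722
876^64 ≡ 722^2 = 521284 ≡ 192
876^128 ≡ 192^2 = 36864 ≡ 424
876^256 ≡ 424^2 = 179776 ≡ 309
876^512 ≡ 309^2 = 95481 ≡ 737
689 = 512 + 128 + 32 + 16 + 1, so 876^689 ≡ 737·424·722·300·876 ≡ 575 (mod 911)
689^2 = 474721 ≡ 90
689^4 ≡ 90^2 = 8100 ≡ 812
689^8 ≡ 812^2 = 659344 ≡ 691
689^16 ≡ 691^2 = 477481 ≡ 117
689^32 ≡ 117^2 = 13689 ≡ 24
689^64 ≡ 24^2 = 576
689^128 ≡ 576^2 = 331776 ≡ 172
689^256 ≡ 172^2 = 29584 ≡ 432
433 = 256 + 128 + 32 + 16 + 1, so 689^433 ≡ 432·172·24·117·689 ≡ 86 (mod 911)
575·86 = 49450 ≡ 256 (mod 911)
516 ≠ 256, so verification fails.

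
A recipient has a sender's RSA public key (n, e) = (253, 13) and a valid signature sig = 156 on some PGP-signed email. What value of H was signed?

140

Squares mod 253: sig^1≡156, sig^2≡48, sig^4≡27, sig^8≡223
13 = 8 + 4 + 1, so sig^13 ≡ 223·27·156 ≡ 140 (mod 253)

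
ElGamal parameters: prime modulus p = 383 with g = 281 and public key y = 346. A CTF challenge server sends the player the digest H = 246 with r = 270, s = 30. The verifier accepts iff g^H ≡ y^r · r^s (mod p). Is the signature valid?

valid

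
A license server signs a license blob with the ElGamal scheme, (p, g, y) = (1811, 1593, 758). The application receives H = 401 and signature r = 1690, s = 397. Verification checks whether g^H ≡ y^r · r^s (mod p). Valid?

no

Left side g^H mod p:
1593^2 = 2537649 ≡ 438
1593^4 ≡ 438^2 = 191844 ≡ 1689
1593^8 ≡ 1689^2 = 2852721 ≡ 396
1593^16 ≡ 396^2 = 156816 ≡ 1070
1593^32 ≡ 1070^2 = 1144900 ≡ 348
1593^64 ≡ 348^2 = 121104 ≡ 1578
1593^128 ≡ 1578^2 = 2490084 ≡ 1770
1593^256 ≡ 1770^2 = 3132900 ≡ 1681
401 = 256 + 128 + 16 + 1, so 1593^401 ≡ 1681·1770·1070·1593 ≡ 1054 (mod 1811)
Right side y^r · r^s mod p:
758^2 = 574564 ≡ 477
758^4 ≡ 477^2 = 227529 ≡ 1154
758^8 ≡ 1154^2 = 1331716 ≡ 631
758^16 ≡ 631^2 = 398161 ≡ 1552
758^32 ≡ 1552^2 = 2408704 ≡ 74
758^64 ≡ 74^2 = 5476 ≡ 43
758^128 ≡ 43^2 = 1849 ≡ 38
758^256 ≡ 38^2 = 1444
758^512 ≡ 1444^2 = 2085136 ≡ 675
758^1024 ≡ 675^2 = 455625 ≡ 1064
1690 = 1024 + 512 + 128 + 16 + 8 + 2, so 758^1690 ≡ 1064·675·38·1552·631·477 ≡ 1494 (mod 1811)
1690^2 = 2856100 ≡ 153
1690^4 ≡ 153^2 = 23409 ≡ 1677
1690^8 ≡ 1677^2 = 2812329 ≡ 1657
1690^16 ≡ 1657^2 = 2745649 ≡ 173
1690^32 ≡ 173^2 = 29929 ≡ 953
1690^64 ≡ 953^2 = 908209 ≡ 898
1690^128 ≡ 898^2 = 806404 ≡ 509
1690^256 ≡ 509^2 = 259081 ≡ 108
397 = 256 + 128 + 8 + 4 + 1, so 1690^397 ≡ 108·509·1657·1677·1690 ≡ 740 (mod 1811)
1494·740 = 1105560 ≡ 850 (mod 1811)
1054 ≠ 850, so verification fails.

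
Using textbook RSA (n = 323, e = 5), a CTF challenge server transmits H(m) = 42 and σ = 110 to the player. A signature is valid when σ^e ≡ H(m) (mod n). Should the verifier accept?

Squares mod 323: σ^1≡110, σ^2≡149, σ^4≡237
5 = 4 + 1, so σ^5 ≡ 237·110 ≡ 230 (mod 323)
The recovered value 230 does not match the digest 42.

reject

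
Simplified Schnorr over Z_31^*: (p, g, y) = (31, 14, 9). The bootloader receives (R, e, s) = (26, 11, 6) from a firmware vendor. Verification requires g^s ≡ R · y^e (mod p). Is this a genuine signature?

forged

g^s mod p:
Squares mod 31: 14^1≡14, 14^2≡10, 14^4≡7
6 = 4 + 2, so 14^6 ≡ 7·10 ≡ 8 (mod 31)
R · y^e mod p:
Squares mod 31: 9^1≡9, 9^2≡19, 9^4≡20, 9^8≡28
11 = 8 + 2 + 1, so 9^11 ≡ 28·19·9 ≡ 14 (mod 31)
26·14 = 364 ≡ 23 (mod 31)
8 ≠ 23; the check fails.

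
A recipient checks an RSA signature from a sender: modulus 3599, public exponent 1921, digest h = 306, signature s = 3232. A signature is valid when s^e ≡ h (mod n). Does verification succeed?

fails

s^2 ≡ 3232^2 = 10445824 ≡ 1526
s^4 ≡ 1526^2 = 2328676 ≡ 123
s^8 ≡ 123^2 = 15129 ≡ 733
s^16 ≡ 733^2 = 537289 ≡ 1038
s^32 ≡ 1038^2 = 1077444 ≡ 1343
s^64 ≡ 1343^2 = 1803649 ≡ 550
s^128 ≡ 550^2 = 302500 ≡ 184
s^256 ≡ 184^2 = 33856 ≡ 1465
s^512 ≡ 1465^2 = 2146225 ≡ 1221
s^1024 ≡ 1221^2 = 1490841 ≡ 855
1921 = 1024 + 512 + 256 + 128 + 1, so s^1921 ≡ 855·1221·1465·184·3232 ≡ 3293 (mod 3599)
The recovered value 3293 does not match the digest 306.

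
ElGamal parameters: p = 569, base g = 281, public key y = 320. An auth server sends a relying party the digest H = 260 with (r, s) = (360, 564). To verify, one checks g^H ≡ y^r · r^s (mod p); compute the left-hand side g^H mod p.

291

281^2 = 78961 ≡ 439
281^4 ≡ 439^2 = 192721 ≡ 399
281^8 ≡ 399^2 = 159201 ≡ 450
281^16 ≡ 450^2 = 202500 ≡ 505
281^32 ≡ 505^2 = 255025 ≡ 113
281^64 ≡ 113^2 = 12769 ≡ 251
281^128 ≡ 251^2 = 63001 ≡ 411
281^256 ≡ 411^2 = 168921 ≡ 497
260 = 256 + 4, so 281^260 ≡ 497·399 ≡ 291 (mod 569)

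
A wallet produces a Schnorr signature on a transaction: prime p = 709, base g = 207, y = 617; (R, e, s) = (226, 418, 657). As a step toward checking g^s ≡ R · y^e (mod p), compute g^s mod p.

659

Squares mod 709: 207^1≡207, 207^2≡309, 207^4≡475, 207^8≡163, 207^16≡336, 207^32≡165, 207^64≡283, 207^128≡681, 207^256≡75, 207^512≡662
657 = 512 + 128 + 16 + 1, so 207^657 ≡ 662·681·336·207 ≡ 659 (mod 709)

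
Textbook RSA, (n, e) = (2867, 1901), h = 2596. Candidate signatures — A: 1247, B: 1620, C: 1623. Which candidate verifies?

Candidate A: Squares mod 2867: 1247^1≡1247, 1247^2≡1095, 1247^4≡619, 1247^8≡1850, 1247^16≡2169, 1247^32≡2681, 1247^64≡192, 1247^128≡2460, 1247^256≡2230, 1247^512≡1522, 1247^1024≡2815; 1901 = 1024 + 512 + 256 + 64 + 32 + 8 + 4 + 1, so 1247^1901 ≡ 2815·1522·2230·192·2681·1850·619·1247 ≡ 271 (mod 2867)
Candidate B: Squares mod 2867: 1620^1≡1620, 1620^2≡1095, 1620^4≡619, 1620^8≡1850, 1620^16≡2169, 1620^32≡2681, 1620^64≡192, 1620^128≡2460, 1620^256≡2230, 1620^512≡1522, 1620^1024≡2815; 1901 = 1024 + 512 + 256 + 64 + 32 + 8 + 4 + 1, so 1620^1901 ≡ 2815·1522·2230·192·2681·1850·619·1620 ≡ 2596 (mod 2867)
  → matches h = 2596
Candidate C: Squares mod 2867: 1623^1≡1623, 1623^2≡2223, 1623^4≡1888, 1623^8≡863, 1623^16≡2216, 1623^32≡2352, 1623^64≡1461, 1623^128≡1473, 1623^256≡2277, 1623^512≡1193, 1623^1024≡1217; 1901 = 1024 + 512 + 256 + 64 + 32 + 8 + 4 + 1, so 1623^1901 ≡ 1217·1193·2277·1461·2352·863·1888·1623 ≡ 647 (mod 2867)

B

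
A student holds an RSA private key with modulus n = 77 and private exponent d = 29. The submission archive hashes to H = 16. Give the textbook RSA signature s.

H^2 ≡ 16^2 = 256 ≡ 25
H^4 ≡ 25^2 = 625 ≡ 9
H^8 ≡ 9^2 = 81 ≡ 4
H^16 ≡ 4^2 = 16
29 = 16 + 8 + 4 + 1, so H^29 ≡ 16·4·9·16 ≡ 53 (mod 77)

53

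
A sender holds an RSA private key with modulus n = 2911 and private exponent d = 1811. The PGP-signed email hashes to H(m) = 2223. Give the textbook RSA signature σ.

2902

(H(m))^2 ≡ 2223^2 = 4941729 ≡ 1762
(H(m))^4 ≡ 1762^2 = 3104644 ≡ 1518
(H(m))^8 ≡ 1518^2 = 2304324 ≡ 1723
(H(m))^16 ≡ 1723^2 = 2968729 ≡ 2420
(H(m))^32 ≡ 2420^2 = 5856400 ≡ 2379
(H(m))^64 ≡ 2379^2 = 5659641 ≡ 657
(H(m))^128 ≡ 657^2 = 431649 ≡ 821
(H(m))^256 ≡ 821^2 = 674041 ≡ 1600
(H(m))^512 ≡ 1600^2 = 2560000 ≡ 1231
(H(m))^1024 ≡ 1231^2 = 1515361 ≡ 1641
1811 = 1024 + 512 + 256 + 16 + 2 + 1, so (H(m))^1811 ≡ 1641·1231·1600·2420·1762·2223 ≡ 2902 (mod 2911)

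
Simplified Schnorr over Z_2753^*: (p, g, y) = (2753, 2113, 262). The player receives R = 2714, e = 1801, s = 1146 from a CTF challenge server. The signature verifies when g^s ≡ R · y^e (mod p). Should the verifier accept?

reject

g^s mod p:
2113^2 = 4464769 ≡ 2156
2113^4 ≡ 2156^2 = 4648336 ≡ 1272
2113^8 ≡ 1272^2 = 1617984 ≡ 1973
2113^16 ≡ 1973^2 = 3892729 ≡ 2740
2113^32 ≡ 2740^2 = 7507600 ≡ 169
2113^64 ≡ 169^2 = 28561 ≡ 1031
2113^128 ≡ 1031^2 = 1062961 ≡ 303
2113^256 ≡ 303^2 = 91809 ≡ 960
2113^512 ≡ 960^2 = 921600 ≡ 2098
2113^1024 ≡ 2098^2 = 4401604 ≡ 2310
1146 = 1024 + 64 + 32 + 16 + 8 + 2, so 2113^1146 ≡ 2310·1031·169·2740·1973·2156 ≡ 1316 (mod 2753)
R · y^e mod p:
262^2 = 68644 ≡ 2572
262^4 ≡ 2572^2 = 6615184 ≡ 2478
262^8 ≡ 2478^2 = 6140484 ≡ 1294
262^16 ≡ 1294^2 = 1674436 ≡ 612
262^32 ≡ 612^2 = 374544 ≡ 136
262^64 ≡ 136^2 = 18496 ≡ 1978
262^128 ≡ 1978^2 = 3912484 ≡ 471
262^256 ≡ 471^2 = 221841 ≡ 1601
262^512 ≡ 1601^2 = 2563201 ≡ 158
262^1024 ≡ 158^2 = 24964 ≡ 187
1801 = 1024 + 512 + 256 + 8 + 1, so 262^1801 ≡ 187·158·1601·1294·262 ≡ 1161 (mod 2753)
2714·1161 = 3150954 ≡ 1522 (mod 2753)
1316 ≠ 1522; the check fails.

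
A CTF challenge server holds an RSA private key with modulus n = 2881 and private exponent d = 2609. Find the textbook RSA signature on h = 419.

Squares mod 2881: h^1≡419, h^2≡2701, h^4≡709, h^8≡1387, h^16≡2142, h^32≡1612, h^64≡2763, h^128≡2400, h^256≡881, h^512≡1172, h^1024≡2228, h^2048≡21
2609 = 2048 + 512 + 32 + 16 + 1, so h^2609 ≡ 21·1172·1612·2142·419 ≡ 758 (mod 2881)

758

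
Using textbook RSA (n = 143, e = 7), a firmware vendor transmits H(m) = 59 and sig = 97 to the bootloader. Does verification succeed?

passes

sig^2 ≡ 97^2 = 9409 ≡ 114
sig^4 ≡ 114^2 = 12996 ≡ 126
7 = 4 + 2 + 1, so sig^7 ≡ 126·114·97 ≡ 59 (mod 143)
sig^7 mod 143 = 59 matches H(m).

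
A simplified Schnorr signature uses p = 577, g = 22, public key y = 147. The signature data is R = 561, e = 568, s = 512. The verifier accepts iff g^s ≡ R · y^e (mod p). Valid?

yes

g^s mod p:
Squares mod 577: 22^1≡22, 22^2≡484, 22^4≡571, 22^8≡36, 22^16≡142, 22^32≡546, 22^64≡384, 22^128≡321, 22^256≡335, 22^512≡287
22^512 ≡ 287 (mod 577)
R · y^e mod p:
Squares mod 577: 147^1≡147, 147^2≡260, 147^4≡91, 147^8≡203, 147^16≡242, 147^32≡287, 147^64≡435, 147^128≡546, 147^256≡384, 147^512≡321
568 = 512 + 32 + 16 + 8, so 147^568 ≡ 321·287·242·203 ≡ 523 (mod 577)
561·523 = 293403 ≡ 287 (mod 577)
287 ≡ 287 (mod 577); signature holds.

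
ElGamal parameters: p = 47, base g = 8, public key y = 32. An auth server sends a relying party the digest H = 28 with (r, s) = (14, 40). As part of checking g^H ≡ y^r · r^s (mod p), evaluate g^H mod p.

8^2 = 64 ≡ 17
8^4 ≡ 17^2 = 289 ≡ 7
8^8 ≡ 7^2 = 49 ≡ 2
8^16 ≡ 2^2 = 4
28 = 16 + 8 + 4, so 8^28 ≡ 4·2·7 ≡ 9 (mod 47)

9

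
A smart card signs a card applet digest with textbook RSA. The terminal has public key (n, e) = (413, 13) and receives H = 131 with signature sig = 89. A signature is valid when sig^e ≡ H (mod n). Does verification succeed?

passes

sig^2 ≡ 89^2 = 7921 ≡ 74
sig^4 ≡ 74^2 = 5476 ≡ 107
sig^8 ≡ 107^2 = 11449 ≡ 298
13 = 8 + 4 + 1, so sig^13 ≡ 298·107·89 ≡ 131 (mod 413)
sig^13 mod 413 = 131 matches H.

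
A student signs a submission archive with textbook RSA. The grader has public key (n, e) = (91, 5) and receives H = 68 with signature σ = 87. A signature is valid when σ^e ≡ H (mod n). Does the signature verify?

verifies

σ^2 ≡ 87^2 = 7569 ≡ 16
σ^4 ≡ 16^2 = 256 ≡ 74
5 = 4 + 1, so σ^5 ≡ 74·87 ≡ 68 (mod 91)
Since 68 equals the digest 68, verification succeeds.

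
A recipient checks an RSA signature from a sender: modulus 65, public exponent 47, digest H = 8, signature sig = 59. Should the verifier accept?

sig^2 ≡ 59^2 = 3481 ≡ 36
sig^4 ≡ 36^2 = 1296 ≡ 61
sig^8 ≡ 61^2 = 3721 ≡ 16
sig^16 ≡ 16^2 = 256 ≡ 61
sig^32 ≡ 61^2 = 3721 ≡ 16
47 = 32 + 8 + 4 + 2 + 1, so sig^47 ≡ 16·16·61·36·59 ≡ 54 (mod 65)
The recovered value 54 does not match the digest 8.

reject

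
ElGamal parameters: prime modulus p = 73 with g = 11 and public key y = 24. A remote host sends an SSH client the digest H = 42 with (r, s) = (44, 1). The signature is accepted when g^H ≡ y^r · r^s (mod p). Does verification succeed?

Left side g^H mod p:
11^42 mod 73 = 3
Right side y^r · r^s mod p:
24^44 mod 73 = 8
44^1 mod 73 = 44
8·44 = 352 ≡ 60 (mod 73)
3 ≠ 60, so verification fails.

fails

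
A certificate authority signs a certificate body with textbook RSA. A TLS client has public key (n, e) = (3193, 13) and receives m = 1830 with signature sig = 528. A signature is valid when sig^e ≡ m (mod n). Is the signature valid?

valid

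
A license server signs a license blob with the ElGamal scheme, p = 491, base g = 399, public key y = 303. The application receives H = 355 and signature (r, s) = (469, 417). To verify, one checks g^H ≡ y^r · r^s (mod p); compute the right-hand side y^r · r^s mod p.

289

Squares mod 491: 303^1≡303, 303^2≡483, 303^4≡64, 303^8≡168, 303^16≡237, 303^32≡195, 303^64≡218, 303^128≡388, 303^256≡298
469 = 256 + 128 + 64 + 16 + 4 + 1, so 303^469 ≡ 298·388·218·237·64·303 ≡ 208 (mod 491)
Squares mod 491: 469^1≡469, 469^2≡484, 469^4≡49, 469^8≡437, 469^16≡461, 469^32≡409, 469^64≡341, 469^128≡405, 469^256≡31
417 = 256 + 128 + 32 + 1, so 469^417 ≡ 31·405·409·469 ≡ 372 (mod 491)
y^r · r^s ≡ 208·372 = 77376 ≡ 289 (mod 491)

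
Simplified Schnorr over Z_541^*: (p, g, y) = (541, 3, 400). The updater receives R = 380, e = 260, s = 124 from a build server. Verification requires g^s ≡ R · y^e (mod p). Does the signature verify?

g^s mod p:
3^124 mod 541 = 133
R · y^e mod p:
400^260 mod 541 = 352
380·352 = 133760 ≡ 133 (mod 541)
133 ≡ 133 (mod 541); signature holds.

verifies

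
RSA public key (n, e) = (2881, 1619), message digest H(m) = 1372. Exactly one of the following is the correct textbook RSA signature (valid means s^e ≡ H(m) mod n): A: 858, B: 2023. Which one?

Candidate A: Squares mod 2881: 858^1≡858, 858^2≡1509, 858^4≡1091, 858^8≡428, 858^16≡1681, 858^32≡2381, 858^64≡2234, 858^128≡864, 858^256≡317, 858^512≡2535, 858^1024≡1595; 1619 = 1024 + 512 + 64 + 16 + 2 + 1, so 858^1619 ≡ 1595·2535·2234·1681·1509·858 ≡ 1509 (mod 2881)
Candidate B: Squares mod 2881: 2023^1≡2023, 2023^2≡1509, 2023^4≡1091, 2023^8≡428, 2023^16≡1681, 2023^32≡2381, 2023^64≡2234, 2023^128≡864, 2023^256≡317, 2023^512≡2535, 2023^1024≡1595; 1619 = 1024 + 512 + 64 + 16 + 2 + 1, so 2023^1619 ≡ 1595·2535·2234·1681·1509·2023 ≡ 1372 (mod 2881)
  → matches H(m) = 1372

B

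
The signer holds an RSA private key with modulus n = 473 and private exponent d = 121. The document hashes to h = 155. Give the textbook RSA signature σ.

Squares mod 473: h^1≡155, h^2≡375, h^4≡144, h^8≡397, h^16≡100, h^32≡67, h^64≡232
121 = 64 + 32 + 16 + 8 + 1, so h^121 ≡ 232·67·100·397·155 ≡ 287 (mod 473)

287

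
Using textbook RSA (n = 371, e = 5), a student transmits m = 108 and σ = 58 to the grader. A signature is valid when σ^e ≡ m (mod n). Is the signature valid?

σ^2 ≡ 58^2 = 3364 ≡ 25
σ^4 ≡ 25^2 = 625 ≡ 254
5 = 4 + 1, so σ^5 ≡ 254·58 ≡ 263 (mod 371)
263 ≠ 108, so verification fails.

invalid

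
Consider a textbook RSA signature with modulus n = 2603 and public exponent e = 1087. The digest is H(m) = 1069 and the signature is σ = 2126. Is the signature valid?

σ^1087 mod 2603 = 1069
Since 1069 equals the digest 1069, verification succeeds.

valid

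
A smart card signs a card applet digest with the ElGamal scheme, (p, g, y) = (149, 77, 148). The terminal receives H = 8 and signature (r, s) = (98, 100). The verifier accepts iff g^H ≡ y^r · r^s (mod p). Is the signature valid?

valid

Left side g^H mod p:
Squares mod 149: 77^1≡77, 77^2≡118, 77^4≡67, 77^8≡19
77^8 ≡ 19 (mod 149)
Right side y^r · r^s mod p:
Squares mod 149: 148^1≡148, 148^2≡1, 148^4≡1, 148^8≡1, 148^16≡1, 148^32≡1, 148^64≡1
98 = 64 + 32 + 2, so 148^98 ≡ 1·1·1 ≡ 1 (mod 149)
Squares mod 149: 98^1≡98, 98^2≡68, 98^4≡5, 98^8≡25, 98^16≡29, 98^32≡96, 98^64≡127
100 = 64 + 32 + 4, so 98^100 ≡ 127·96·5 ≡ 19 (mod 149)
1·19 = 19 ≡ 19 (mod 149)
19 ≡ 19 (mod 149), so the signature is genuine.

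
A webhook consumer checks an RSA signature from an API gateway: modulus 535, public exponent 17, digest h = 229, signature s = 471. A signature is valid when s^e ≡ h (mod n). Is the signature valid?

invalid

s^2 ≡ 471^2 = 221841 ≡ 351
s^4 ≡ 351^2 = 123201 ≡ 151
s^8 ≡ 151^2 = 22801 ≡ 331
s^16 ≡ 331^2 = 109561 ≡ 421
17 = 16 + 1, so s^17 ≡ 421·471 ≡ 341 (mod 535)
The recovered value 341 does not match the digest 229.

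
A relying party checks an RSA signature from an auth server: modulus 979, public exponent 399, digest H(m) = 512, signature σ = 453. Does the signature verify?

verifies

σ^399 mod 979 = 512
Since 512 equals the digest 512, verification succeeds.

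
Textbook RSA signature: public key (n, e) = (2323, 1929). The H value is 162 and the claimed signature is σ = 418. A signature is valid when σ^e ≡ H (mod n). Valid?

σ^2 ≡ 418^2 = 174724 ≡ 499
σ^4 ≡ 499^2 = 249001 ≡ 440
σ^8 ≡ 440^2 = 193600 ≡ 791
σ^16 ≡ 791^2 = 625681 ≡ 794
σ^32 ≡ 794^2 = 630436 ≡ 903
σ^64 ≡ 903^2 = 815409 ≡ 36
σ^128 ≡ 36^2 = 1296
σ^256 ≡ 1296^2 = 1679616 ≡ 87
σ^512 ≡ 87^2 = 7569 ≡ 600
σ^1024 ≡ 600^2 = 360000 ≡ 2258
1929 = 1024 + 512 + 256 + 128 + 8 + 1, so σ^1929 ≡ 2258·600·87·1296·791·418 ≡ 1176 (mod 2323)
1176 ≠ 162, so verification fails.

no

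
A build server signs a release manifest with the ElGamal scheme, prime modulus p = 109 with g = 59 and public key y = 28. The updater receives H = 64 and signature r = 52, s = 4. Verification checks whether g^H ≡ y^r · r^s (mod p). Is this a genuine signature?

genuine

Left side g^H mod p:
59^2 = 3481 ≡ 102
59^4 ≡ 102^2 = 10404 ≡ 49
59^8 ≡ 49^2 = 2401 ≡ 3
59^16 ≡ 3^2 = 9
59^32 ≡ 9^2 = 81
59^64 ≡ 81^2 = 6561 ≡ 21
Right side y^r · r^s mod p:
28^2 = 784 ≡ 21
28^4 ≡ 21^2 = 441 ≡ 5
28^8 ≡ 5^2 = 25
28^16 ≡ 25^2 = 625 ≡ 80
28^32 ≡ 80^2 = 6400 ≡ 78
52 = 32 + 16 + 4, so 28^52 ≡ 78·80·5 ≡ 26 (mod 109)
52^2 = 2704 ≡ 88
52^4 ≡ 88^2 = 7744 ≡ 5
26·5 = 130 ≡ 21 (mod 109)
21 ≡ 21 (mod 109), so the signature is genuine.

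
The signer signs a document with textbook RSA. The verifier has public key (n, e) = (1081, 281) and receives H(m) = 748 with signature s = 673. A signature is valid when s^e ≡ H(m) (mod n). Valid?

yes

Squares mod 1081: s^1≡673, s^2≡1071, s^4≡100, s^8≡271, s^16≡1014, s^32≡165, s^64≡200, s^128≡3, s^256≡9
281 = 256 + 16 + 8 + 1, so s^281 ≡ 9·1014·271·673 ≡ 748 (mod 1081)
Since 748 equals the digest 748, verification succeeds.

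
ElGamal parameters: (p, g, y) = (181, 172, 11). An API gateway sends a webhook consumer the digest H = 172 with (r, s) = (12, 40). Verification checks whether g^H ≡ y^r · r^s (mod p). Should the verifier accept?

accept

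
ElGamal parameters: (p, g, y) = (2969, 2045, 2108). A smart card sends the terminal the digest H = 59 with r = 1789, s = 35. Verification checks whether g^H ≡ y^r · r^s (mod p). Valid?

Left side g^H mod p:
Squares mod 2969: 2045^1≡2045, 2045^2≡1673, 2045^4≡2131, 2045^8≡1560, 2045^16≡1989, 2045^32≡1413
59 = 32 + 16 + 8 + 2 + 1, so 2045^59 ≡ 1413·1989·1560·1673·2045 ≡ 490 (mod 2969)
Right side y^r · r^s mod p:
Squares mod 2969: 2108^1≡2108, 2108^2≡2040, 2108^4≡2031, 2108^8≡1020, 2108^16≡1250, 2108^32≡806, 2108^64≡2394, 2108^128≡1066, 2108^256≡2198, 2108^512≡641, 2108^1024≡1159
1789 = 1024 + 512 + 128 + 64 + 32 + 16 + 8 + 4 + 1, so 2108^1789 ≡ 1159·641·1066·2394·806·1250·1020·2031·2108 ≡ 2048 (mod 2969)
Squares mod 2969: 1789^1≡1789, 1789^2≡2908, 1789^4≡752, 1789^8≡1394, 1789^16≡1510, 1789^32≡2877
35 = 32 + 2 + 1, so 1789^35 ≡ 2877·2908·1789 ≡ 1679 (mod 2969)
2048·1679 = 3438592 ≡ 490 (mod 2969)
490 ≡ 490 (mod 2969), so the signature is genuine.

yes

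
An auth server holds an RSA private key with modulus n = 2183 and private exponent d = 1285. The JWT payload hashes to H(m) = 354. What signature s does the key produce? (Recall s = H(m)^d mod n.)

(H(m))^1285 mod 2183 = 1357

1357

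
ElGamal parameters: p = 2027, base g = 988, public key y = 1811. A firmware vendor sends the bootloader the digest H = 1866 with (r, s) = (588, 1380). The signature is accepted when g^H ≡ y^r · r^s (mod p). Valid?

no

Left side g^H mod p:
Squares mod 2027: 988^1≡988, 988^2≡1157, 988^4≡829, 988^8≡88, 988^16≡1663, 988^32≡741, 988^64≡1791, 988^128≡967, 988^256≡642, 988^512≡683, 988^1024≡279
1866 = 1024 + 512 + 256 + 64 + 8 + 2, so 988^1866 ≡ 279·683·642·1791·88·1157 ≡ 1622 (mod 2027)
Right side y^r · r^s mod p:
Squares mod 2027: 1811^1≡1811, 1811^2≡35, 1811^4≡1225, 1811^8≡645, 1811^16≡490, 1811^32≡914, 1811^64≡272, 1811^128≡1012, 1811^256≡509, 1811^512≡1652
588 = 512 + 64 + 8 + 4, so 1811^588 ≡ 1652·272·645·1225 ≡ 1767 (mod 2027)
Squares mod 2027: 588^1≡588, 588^2≡1154, 588^4≡2004, 588^8≡529, 588^16≡115, 588^32≡1063, 588^64≡930, 588^128≡1398, 588^256≡376, 588^512≡1513, 588^1024≡686
1380 = 1024 + 256 + 64 + 32 + 4, so 588^1380 ≡ 686·376·930·1063·2004 ≡ 329 (mod 2027)
1767·329 = 581343 ≡ 1621 (mod 2027)
1622 ≠ 1621, so verification fails.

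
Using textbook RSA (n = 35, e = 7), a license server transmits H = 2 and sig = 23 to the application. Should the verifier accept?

accept

sig^2 ≡ 23^2 = 529 ≡ 4
sig^4 ≡ 4^2 = 16
7 = 4 + 2 + 1, so sig^7 ≡ 16·4·23 ≡ 2 (mod 35)
2 = H, so the signature checks out.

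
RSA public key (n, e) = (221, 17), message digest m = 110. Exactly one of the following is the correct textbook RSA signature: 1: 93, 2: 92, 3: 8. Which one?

1

Candidate 1: Squares mod 221: 93^1≡93, 93^2≡30, 93^4≡16, 93^8≡35, 93^16≡120; 17 = 16 + 1, so 93^17 ≡ 120·93 ≡ 110 (mod 221)
  → matches m = 110
Candidate 2: Squares mod 221: 92^1≡92, 92^2≡66, 92^4≡157, 92^8≡118, 92^16≡1; 17 = 16 + 1, so 92^17 ≡ 1·92 ≡ 92 (mod 221)
Candidate 3: Squares mod 221: 8^1≡8, 8^2≡64, 8^4≡118, 8^8≡1, 8^16≡1; 17 = 16 + 1, so 8^17 ≡ 1·8 ≡ 8 (mod 221)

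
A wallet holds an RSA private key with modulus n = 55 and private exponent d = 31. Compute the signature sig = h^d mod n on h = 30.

30

h^31 mod 55 = 30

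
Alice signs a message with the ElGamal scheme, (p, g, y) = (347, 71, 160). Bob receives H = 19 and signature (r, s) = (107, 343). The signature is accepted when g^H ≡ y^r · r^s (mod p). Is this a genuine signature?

genuine

Left side g^H mod p:
71^2 = 5041 ≡ 183
71^4 ≡ 183^2 = 33489 ≡ 177
71^8 ≡ 177^2 = 31329 ≡ 99
71^16 ≡ 99^2 = 9801 ≡ 85
19 = 16 + 2 + 1, so 71^19 ≡ 85·183·71 ≡ 251 (mod 347)
Right side y^r · r^s mod p:
160^2 = 25600 ≡ 269
160^4 ≡ 269^2 = 72361 ≡ 185
160^8 ≡ 185^2 = 34225 ≡ 219
160^16 ≡ 219^2 = 47961 ≡ 75
160^32 ≡ 75^2 = 5625 ≡ 73
160^64 ≡ 73^2 = 5329 ≡ 124
107 = 64 + 32 + 8 + 2 + 1, so 160^107 ≡ 124·73·219·269·160 ≡ 71 (mod 347)
107^2 = 11449 ≡ 345
107^4 ≡ 345^2 = 119025 ≡ 4
107^8 ≡ 4^2 = 16
107^16 ≡ 16^2 = 256
107^32 ≡ 256^2 = 65536 ≡ 300
107^64 ≡ 300^2 = 90000 ≡ 127
107^128 ≡ 127^2 = 16129 ≡ 167
107^256 ≡ 167^2 = 27889 ≡ 129
343 = 256 + 64 + 16 + 4 + 2 + 1, so 107^343 ≡ 129·127·256·4·345·107 ≡ 287 (mod 347)
71·287 = 20377 ≡ 251 (mod 347)
251 ≡ 251 (mod 347), so the signature is genuine.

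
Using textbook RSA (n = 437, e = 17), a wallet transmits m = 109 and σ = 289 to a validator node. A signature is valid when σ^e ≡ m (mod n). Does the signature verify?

does not verify

σ^2 ≡ 289^2 = 83521 ≡ 54
σ^4 ≡ 54^2 = 2916 ≡ 294
σ^8 ≡ 294^2 = 86436 ≡ 347
σ^16 ≡ 347^2 = 120409 ≡ 234
17 = 16 + 1, so σ^17 ≡ 234·289 ≡ 328 (mod 437)
The recovered value 328 does not match the digest 109.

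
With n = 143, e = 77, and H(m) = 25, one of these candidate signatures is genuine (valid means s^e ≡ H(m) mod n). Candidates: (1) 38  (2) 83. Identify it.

Candidate 1: Squares mod 143: 38^1≡38, 38^2≡14, 38^4≡53, 38^8≡92, 38^16≡27, 38^32≡14, 38^64≡53; 77 = 64 + 8 + 4 + 1, so 38^77 ≡ 53·92·53·38 ≡ 25 (mod 143)
  → matches H(m) = 25
Candidate 2: Squares mod 143: 83^1≡83, 83^2≡25, 83^4≡53, 83^8≡92, 83^16≡27, 83^32≡14, 83^64≡53; 77 = 64 + 8 + 4 + 1, so 83^77 ≡ 53·92·53·83 ≡ 96 (mod 143)

1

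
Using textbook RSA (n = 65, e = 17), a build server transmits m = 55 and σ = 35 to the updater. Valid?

σ^2 ≡ 35^2 = 1225 ≡ 55
σ^4 ≡ 55^2 = 3025 ≡ 35
σ^8 ≡ 35^2 = 1225 ≡ 55
σ^16 ≡ 55^2 = 3025 ≡ 35
17 = 16 + 1, so σ^17 ≡ 35·35 ≡ 55 (mod 65)
55 = m, so the signature checks out.

yes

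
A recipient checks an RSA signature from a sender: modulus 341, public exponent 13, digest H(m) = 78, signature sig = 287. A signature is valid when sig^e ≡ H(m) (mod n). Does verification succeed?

Squares mod 341: sig^1≡287, sig^2≡188, sig^4≡221, sig^8≡78
13 = 8 + 4 + 1, so sig^13 ≡ 78·221·287 ≡ 78 (mod 341)
Since 78 equals the digest 78, verification succeeds.

passes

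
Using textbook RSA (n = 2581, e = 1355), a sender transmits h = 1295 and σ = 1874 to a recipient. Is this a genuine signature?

genuine

σ^2 ≡ 1874^2 = 3511876 ≡ 1716
σ^4 ≡ 1716^2 = 2944656 ≡ 2316
σ^8 ≡ 2316^2 = 5363856 ≡ 538
σ^16 ≡ 538^2 = 289444 ≡ 372
σ^32 ≡ 372^2 = 138384 ≡ 1591
σ^64 ≡ 1591^2 = 2531281 ≡ 1901
σ^128 ≡ 1901^2 = 3613801 ≡ 401
σ^256 ≡ 401^2 = 160801 ≡ 779
σ^512 ≡ 779^2 = 606841 ≡ 306
σ^1024 ≡ 306^2 = 93636 ≡ 720
1355 = 1024 + 256 + 64 + 8 + 2 + 1, so σ^1355 ≡ 720·779·1901·538·1716·1874 ≡ 1295 (mod 2581)
Since 1295 equals the digest 1295, verification succeeds.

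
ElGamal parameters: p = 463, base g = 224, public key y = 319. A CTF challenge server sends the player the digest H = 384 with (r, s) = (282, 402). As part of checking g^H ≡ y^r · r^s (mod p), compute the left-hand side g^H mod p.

224^2 = 50176 ≡ 172
224^4 ≡ 172^2 = 29584 ≡ 415
224^8 ≡ 415^2 = 172225 ≡ 452
224^16 ≡ 452^2 = 204304 ≡ 121
224^32 ≡ 121^2 = 14641 ≡ 288
224^64 ≡ 288^2 = 82944 ≡ 67
224^128 ≡ 67^2 = 4489 ≡ 322
224^256 ≡ 322^2 = 103684 ≡ 435
384 = 256 + 128, so 224^384 ≡ 435·322 ≡ 244 (mod 463)

244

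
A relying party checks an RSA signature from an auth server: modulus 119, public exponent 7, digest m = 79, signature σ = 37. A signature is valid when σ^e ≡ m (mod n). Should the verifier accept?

accept

σ^2 ≡ 37^2 = 1369 ≡ 60
σ^4 ≡ 60^2 = 3600 ≡ 30
7 = 4 + 2 + 1, so σ^7 ≡ 30·60·37 ≡ 79 (mod 119)
σ^7 mod 119 = 79 matches m.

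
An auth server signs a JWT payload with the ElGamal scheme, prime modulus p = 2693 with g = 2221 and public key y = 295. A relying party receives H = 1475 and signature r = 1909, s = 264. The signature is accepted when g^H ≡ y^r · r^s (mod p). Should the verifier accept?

accept

Left side g^H mod p:
Squares mod 2693: 2221^1≡2221, 2221^2≡1958, 2221^4≡1625, 2221^8≡1485, 2221^16≡2351, 2221^32≡1165, 2221^64≡2646, 2221^128≡2209, 2221^256≡2658, 2221^512≡1225, 2221^1024≡624
1475 = 1024 + 256 + 128 + 64 + 2 + 1, so 2221^1475 ≡ 624·2658·2209·2646·1958·2221 ≡ 2236 (mod 2693)
Right side y^r · r^s mod p:
Squares mod 2693: 295^1≡295, 295^2≡849, 295^4≡1770, 295^8≡941, 295^16≡2177, 295^32≡2342, 295^64≡2016, 295^128≡519, 295^256≡61, 295^512≡1028, 295^1024≡1128
1909 = 1024 + 512 + 256 + 64 + 32 + 16 + 4 + 1, so 295^1909 ≡ 1128·1028·61·2016·2342·2177·1770·295 ≡ 2456 (mod 2693)
Squares mod 2693: 1909^1≡1909, 1909^2≡652, 1909^4≡2303, 1909^8≡1292, 1909^16≡2297, 1909^32≡622, 1909^64≡1785, 1909^128≡406, 1909^256≡563
264 = 256 + 8, so 1909^264 ≡ 563·1292 ≡ 286 (mod 2693)
2456·286 = 702416 ≡ 2236 (mod 2693)
2236 ≡ 2236 (mod 2693), so the signature is genuine.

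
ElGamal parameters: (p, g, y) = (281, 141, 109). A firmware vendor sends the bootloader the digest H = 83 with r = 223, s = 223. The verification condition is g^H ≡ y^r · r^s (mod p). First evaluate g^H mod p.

Squares mod 281: 141^1≡141, 141^2≡211, 141^4≡123, 141^8≡236, 141^16≡58, 141^32≡273, 141^64≡64
83 = 64 + 16 + 2 + 1, so 141^83 ≡ 64·58·211·141 ≡ 183 (mod 281)

183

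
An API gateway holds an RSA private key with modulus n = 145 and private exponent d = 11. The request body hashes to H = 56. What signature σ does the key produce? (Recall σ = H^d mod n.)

H^11 mod 145 = 11

11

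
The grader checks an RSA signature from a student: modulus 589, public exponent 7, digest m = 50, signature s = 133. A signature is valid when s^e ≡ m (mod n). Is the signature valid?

invalid

s^2 ≡ 133^2 = 17689 ≡ 19
s^4 ≡ 19^2 = 361
7 = 4 + 2 + 1, so s^7 ≡ 361·19·133 ≡ 475 (mod 589)
475 ≠ 50, so verification fails.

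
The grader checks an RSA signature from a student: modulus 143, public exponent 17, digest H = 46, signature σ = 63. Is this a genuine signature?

genuine

Squares mod 143: σ^1≡63, σ^2≡108, σ^4≡81, σ^8≡126, σ^16≡3
17 = 16 + 1, so σ^17 ≡ 3·63 ≡ 46 (mod 143)
σ^17 mod 143 = 46 matches H.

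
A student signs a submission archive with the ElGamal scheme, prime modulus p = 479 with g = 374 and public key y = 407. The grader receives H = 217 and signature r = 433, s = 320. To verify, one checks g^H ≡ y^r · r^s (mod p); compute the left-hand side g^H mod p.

179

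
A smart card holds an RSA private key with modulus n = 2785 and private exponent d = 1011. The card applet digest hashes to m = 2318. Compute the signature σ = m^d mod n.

m^2 ≡ 2318^2 = 5373124 ≡ 859
m^4 ≡ 859^2 = 737881 ≡ 2641
m^8 ≡ 2641^2 = 6974881 ≡ 1241
m^16 ≡ 1241^2 = 1540081 ≡ 2761
m^32 ≡ 2761^2 = 7623121 ≡ 576
m^64 ≡ 576^2 = 331776 ≡ 361
m^128 ≡ 361^2 = 130321 ≡ 2211
m^256 ≡ 2211^2 = 4888521 ≡ 846
m^512 ≡ 846^2 = 715716 ≡ 2756
1011 = 512 + 256 + 128 + 64 + 32 + 16 + 2 + 1, so m^1011 ≡ 2756·846·2211·361·576·2761·859·2318 ≡ 1987 (mod 2785)

1987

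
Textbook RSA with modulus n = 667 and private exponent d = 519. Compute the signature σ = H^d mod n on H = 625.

16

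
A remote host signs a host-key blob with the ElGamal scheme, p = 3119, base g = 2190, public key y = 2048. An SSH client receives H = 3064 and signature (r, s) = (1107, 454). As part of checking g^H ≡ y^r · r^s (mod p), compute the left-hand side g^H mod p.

2603

2190^2 = 4796100 ≡ 2197
2190^4 ≡ 2197^2 = 4826809 ≡ 1716
2190^8 ≡ 1716^2 = 2944656 ≡ 320
2190^16 ≡ 320^2 = 102400 ≡ 2592
2190^32 ≡ 2592^2 = 6718464 ≡ 138
2190^64 ≡ 138^2 = 19044 ≡ 330
2190^128 ≡ 330^2 = 108900 ≡ 2854
2190^256 ≡ 2854^2 = 8145316 ≡ 1607
2190^512 ≡ 1607^2 = 2582449 ≡ 3036
2190^1024 ≡ 3036^2 = 9217296 ≡ 651
2190^2048 ≡ 651^2 = 423801 ≡ 2736
3064 = 2048 + 512 + 256 + 128 + 64 + 32 + 16 + 8, so 2190^3064 ≡ 2736·3036·1607·2854·330·138·2592·320 ≡ 2603 (mod 3119)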